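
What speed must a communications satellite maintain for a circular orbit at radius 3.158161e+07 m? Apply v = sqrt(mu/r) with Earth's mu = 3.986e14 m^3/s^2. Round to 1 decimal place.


Step 1: mu / r = 3.986e14 / 3.158161e+07 = 12621269.15
Step 2: v = sqrt(12621269.15) = 3552.6 m/s

3552.6


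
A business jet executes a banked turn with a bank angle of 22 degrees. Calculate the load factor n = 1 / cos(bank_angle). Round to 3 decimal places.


Step 1: Convert 22 degrees to radians = 0.383972
Step 2: cos(22 deg) = 0.927184
Step 3: n = 1 / 0.927184 = 1.079

1.079


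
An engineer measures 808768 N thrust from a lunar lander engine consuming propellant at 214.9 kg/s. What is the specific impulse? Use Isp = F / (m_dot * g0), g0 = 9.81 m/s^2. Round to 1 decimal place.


Step 1: m_dot * g0 = 214.9 * 9.81 = 2108.17
Step 2: Isp = 808768 / 2108.17 = 383.6 s

383.6


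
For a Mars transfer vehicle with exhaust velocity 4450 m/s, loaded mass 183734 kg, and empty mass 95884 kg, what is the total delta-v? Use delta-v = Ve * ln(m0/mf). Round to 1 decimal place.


Step 1: Mass ratio m0/mf = 183734 / 95884 = 1.916211
Step 2: ln(1.916211) = 0.65035
Step 3: delta-v = 4450 * 0.65035 = 2894.1 m/s

2894.1


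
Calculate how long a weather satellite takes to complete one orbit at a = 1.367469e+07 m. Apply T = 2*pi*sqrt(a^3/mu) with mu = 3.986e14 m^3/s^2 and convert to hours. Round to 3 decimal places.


Step 1: a^3 / mu = 2.557128e+21 / 3.986e14 = 6.415273e+06
Step 2: sqrt(6.415273e+06) = 2532.839 s
Step 3: T = 2*pi * 2532.839 = 15914.3 s
Step 4: T in hours = 15914.3 / 3600 = 4.421 hours

4.421


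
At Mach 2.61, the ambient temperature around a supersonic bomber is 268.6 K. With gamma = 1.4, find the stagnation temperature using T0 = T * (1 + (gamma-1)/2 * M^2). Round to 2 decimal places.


Step 1: (gamma-1)/2 = 0.2
Step 2: M^2 = 6.8121
Step 3: 1 + 0.2 * 6.8121 = 2.36242
Step 4: T0 = 268.6 * 2.36242 = 634.55 K

634.55


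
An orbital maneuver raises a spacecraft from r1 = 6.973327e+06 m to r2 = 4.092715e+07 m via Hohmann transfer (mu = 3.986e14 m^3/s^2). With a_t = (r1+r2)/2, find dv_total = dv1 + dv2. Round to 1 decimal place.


Step 1: Transfer semi-major axis a_t = (6.973327e+06 + 4.092715e+07) / 2 = 2.395024e+07 m
Step 2: v1 (circular at r1) = sqrt(mu/r1) = 7560.47 m/s
Step 3: v_t1 = sqrt(mu*(2/r1 - 1/a_t)) = 9883.24 m/s
Step 4: dv1 = |9883.24 - 7560.47| = 2322.78 m/s
Step 5: v2 (circular at r2) = 3120.78 m/s, v_t2 = 1683.95 m/s
Step 6: dv2 = |3120.78 - 1683.95| = 1436.83 m/s
Step 7: Total delta-v = 2322.78 + 1436.83 = 3759.6 m/s

3759.6


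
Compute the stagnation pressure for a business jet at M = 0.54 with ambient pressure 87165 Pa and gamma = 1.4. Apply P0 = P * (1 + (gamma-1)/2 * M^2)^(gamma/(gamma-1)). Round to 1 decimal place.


Step 1: (gamma-1)/2 * M^2 = 0.2 * 0.2916 = 0.05832
Step 2: 1 + 0.05832 = 1.05832
Step 3: Exponent gamma/(gamma-1) = 3.5
Step 4: P0 = 87165 * 1.05832^3.5 = 106292.3 Pa

106292.3


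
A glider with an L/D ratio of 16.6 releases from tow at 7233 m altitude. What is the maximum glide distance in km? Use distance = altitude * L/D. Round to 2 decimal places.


Step 1: Glide distance = altitude * L/D = 7233 * 16.6 = 120067.8 m
Step 2: Convert to km: 120067.8 / 1000 = 120.07 km

120.07


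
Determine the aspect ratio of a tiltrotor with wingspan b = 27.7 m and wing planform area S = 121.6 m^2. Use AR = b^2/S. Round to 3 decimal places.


Step 1: b^2 = 27.7^2 = 767.29
Step 2: AR = 767.29 / 121.6 = 6.310

6.310


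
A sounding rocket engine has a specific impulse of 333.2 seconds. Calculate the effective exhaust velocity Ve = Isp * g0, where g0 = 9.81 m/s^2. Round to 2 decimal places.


Step 1: Ve = Isp * g0 = 333.2 * 9.81
Step 2: Ve = 3268.69 m/s

3268.69


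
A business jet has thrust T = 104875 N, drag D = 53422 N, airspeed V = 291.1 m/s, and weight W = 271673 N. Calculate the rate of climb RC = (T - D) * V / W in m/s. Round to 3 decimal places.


Step 1: Excess thrust = T - D = 104875 - 53422 = 51453 N
Step 2: Excess power = 51453 * 291.1 = 14977968.3 W
Step 3: RC = 14977968.3 / 271673 = 55.132 m/s

55.132


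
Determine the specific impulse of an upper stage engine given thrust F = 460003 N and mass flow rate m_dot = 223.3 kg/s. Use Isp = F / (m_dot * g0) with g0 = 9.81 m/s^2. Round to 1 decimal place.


Step 1: m_dot * g0 = 223.3 * 9.81 = 2190.57
Step 2: Isp = 460003 / 2190.57 = 210.0 s

210.0


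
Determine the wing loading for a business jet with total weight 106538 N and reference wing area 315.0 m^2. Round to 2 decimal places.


Step 1: Wing loading = W / S = 106538 / 315.0
Step 2: Wing loading = 338.22 N/m^2

338.22


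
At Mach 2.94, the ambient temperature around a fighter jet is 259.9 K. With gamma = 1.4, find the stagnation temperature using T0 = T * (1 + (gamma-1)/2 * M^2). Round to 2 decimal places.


Step 1: (gamma-1)/2 = 0.2
Step 2: M^2 = 8.6436
Step 3: 1 + 0.2 * 8.6436 = 2.72872
Step 4: T0 = 259.9 * 2.72872 = 709.19 K

709.19


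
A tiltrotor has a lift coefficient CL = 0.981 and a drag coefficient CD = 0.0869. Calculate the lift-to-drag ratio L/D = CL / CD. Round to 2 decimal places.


Step 1: L/D = CL / CD = 0.981 / 0.0869
Step 2: L/D = 11.29

11.29


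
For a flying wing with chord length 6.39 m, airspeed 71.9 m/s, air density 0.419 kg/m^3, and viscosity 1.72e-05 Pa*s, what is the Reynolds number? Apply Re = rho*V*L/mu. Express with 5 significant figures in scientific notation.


Step 1: Numerator = rho * V * L = 0.419 * 71.9 * 6.39 = 192.505779
Step 2: Re = 192.505779 / 1.72e-05
Step 3: Re = 1.1192e+07

1.1192e+07


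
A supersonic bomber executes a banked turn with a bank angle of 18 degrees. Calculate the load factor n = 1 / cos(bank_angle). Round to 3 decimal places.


Step 1: Convert 18 degrees to radians = 0.314159
Step 2: cos(18 deg) = 0.951057
Step 3: n = 1 / 0.951057 = 1.051

1.051


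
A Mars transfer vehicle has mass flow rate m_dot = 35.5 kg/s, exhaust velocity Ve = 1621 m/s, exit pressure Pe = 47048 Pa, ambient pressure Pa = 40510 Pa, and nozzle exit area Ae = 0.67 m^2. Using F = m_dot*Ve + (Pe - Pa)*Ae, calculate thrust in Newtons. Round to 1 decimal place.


Step 1: Momentum thrust = m_dot * Ve = 35.5 * 1621 = 57545.5 N
Step 2: Pressure thrust = (Pe - Pa) * Ae = (47048 - 40510) * 0.67 = 4380.46 N
Step 3: Total thrust F = 57545.5 + 4380.46 = 61926.0 N

61926.0


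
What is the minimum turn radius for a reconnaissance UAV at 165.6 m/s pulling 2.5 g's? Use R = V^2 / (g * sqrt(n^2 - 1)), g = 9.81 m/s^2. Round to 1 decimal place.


Step 1: V^2 = 165.6^2 = 27423.36
Step 2: n^2 - 1 = 2.5^2 - 1 = 5.25
Step 3: sqrt(5.25) = 2.291288
Step 4: R = 27423.36 / (9.81 * 2.291288) = 1220.0 m

1220.0


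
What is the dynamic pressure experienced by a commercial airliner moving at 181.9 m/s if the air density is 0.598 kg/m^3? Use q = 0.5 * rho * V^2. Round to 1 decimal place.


Step 1: V^2 = 181.9^2 = 33087.61
Step 2: q = 0.5 * 0.598 * 33087.61
Step 3: q = 9893.2 Pa

9893.2


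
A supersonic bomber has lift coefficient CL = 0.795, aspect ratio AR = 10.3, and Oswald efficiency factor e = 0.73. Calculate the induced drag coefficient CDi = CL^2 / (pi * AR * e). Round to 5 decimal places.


Step 1: CL^2 = 0.795^2 = 0.632025
Step 2: pi * AR * e = 3.14159 * 10.3 * 0.73 = 23.621635
Step 3: CDi = 0.632025 / 23.621635 = 0.02676

0.02676


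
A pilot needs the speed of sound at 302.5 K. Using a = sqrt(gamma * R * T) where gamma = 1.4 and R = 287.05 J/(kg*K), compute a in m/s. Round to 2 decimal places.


Step 1: gamma * R * T = 1.4 * 287.05 * 302.5 = 121565.675
Step 2: a = sqrt(121565.675) = 348.66 m/s

348.66


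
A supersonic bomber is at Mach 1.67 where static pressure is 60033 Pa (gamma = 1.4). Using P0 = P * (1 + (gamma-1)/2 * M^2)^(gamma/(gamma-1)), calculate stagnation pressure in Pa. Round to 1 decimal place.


Step 1: (gamma-1)/2 * M^2 = 0.2 * 2.7889 = 0.55778
Step 2: 1 + 0.55778 = 1.55778
Step 3: Exponent gamma/(gamma-1) = 3.5
Step 4: P0 = 60033 * 1.55778^3.5 = 283244.5 Pa

283244.5


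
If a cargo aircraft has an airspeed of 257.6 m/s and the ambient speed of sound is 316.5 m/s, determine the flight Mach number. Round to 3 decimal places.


Step 1: M = V / a = 257.6 / 316.5
Step 2: M = 0.814

0.814


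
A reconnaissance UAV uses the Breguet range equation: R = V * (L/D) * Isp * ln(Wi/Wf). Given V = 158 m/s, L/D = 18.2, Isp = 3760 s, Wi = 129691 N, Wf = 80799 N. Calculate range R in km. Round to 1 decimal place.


Step 1: Coefficient = V * (L/D) * Isp = 158 * 18.2 * 3760 = 10812256.0 m
Step 2: Wi/Wf = 129691 / 80799 = 1.605106
Step 3: ln(1.605106) = 0.47319
Step 4: R = 10812256.0 * 0.47319 = 5116252.6 m = 5116.3 km

5116.3


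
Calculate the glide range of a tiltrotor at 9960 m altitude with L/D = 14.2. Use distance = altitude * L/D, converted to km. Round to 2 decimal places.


Step 1: Glide distance = altitude * L/D = 9960 * 14.2 = 141432.0 m
Step 2: Convert to km: 141432.0 / 1000 = 141.43 km

141.43


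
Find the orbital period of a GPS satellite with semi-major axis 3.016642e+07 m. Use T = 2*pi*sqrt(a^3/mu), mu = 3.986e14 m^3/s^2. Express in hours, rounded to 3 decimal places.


Step 1: a^3 / mu = 2.745183e+22 / 3.986e14 = 6.887063e+07
Step 2: sqrt(6.887063e+07) = 8298.8328 s
Step 3: T = 2*pi * 8298.8328 = 52143.1 s
Step 4: T in hours = 52143.1 / 3600 = 14.484 hours

14.484


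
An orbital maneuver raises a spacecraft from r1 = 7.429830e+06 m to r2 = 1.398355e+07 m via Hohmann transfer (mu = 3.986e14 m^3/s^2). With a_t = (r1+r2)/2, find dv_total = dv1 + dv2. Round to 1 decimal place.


Step 1: Transfer semi-major axis a_t = (7.429830e+06 + 1.398355e+07) / 2 = 1.070669e+07 m
Step 2: v1 (circular at r1) = sqrt(mu/r1) = 7324.52 m/s
Step 3: v_t1 = sqrt(mu*(2/r1 - 1/a_t)) = 8370.67 m/s
Step 4: dv1 = |8370.67 - 7324.52| = 1046.15 m/s
Step 5: v2 (circular at r2) = 5339.0 m/s, v_t2 = 4447.56 m/s
Step 6: dv2 = |5339.0 - 4447.56| = 891.44 m/s
Step 7: Total delta-v = 1046.15 + 891.44 = 1937.6 m/s

1937.6


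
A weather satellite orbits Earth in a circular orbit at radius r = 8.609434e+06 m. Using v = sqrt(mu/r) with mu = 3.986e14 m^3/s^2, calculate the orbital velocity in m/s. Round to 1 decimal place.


Step 1: mu / r = 3.986e14 / 8.609434e+06 = 46298049.3259
Step 2: v = sqrt(46298049.3259) = 6804.3 m/s

6804.3


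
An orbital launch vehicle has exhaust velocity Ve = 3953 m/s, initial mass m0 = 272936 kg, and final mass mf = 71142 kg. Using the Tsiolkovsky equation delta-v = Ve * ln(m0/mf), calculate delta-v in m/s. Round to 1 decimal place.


Step 1: Mass ratio m0/mf = 272936 / 71142 = 3.836496
Step 2: ln(3.836496) = 1.344559
Step 3: delta-v = 3953 * 1.344559 = 5315.0 m/s

5315.0


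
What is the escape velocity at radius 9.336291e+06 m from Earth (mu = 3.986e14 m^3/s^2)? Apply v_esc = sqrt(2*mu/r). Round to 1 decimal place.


Step 1: 2*mu/r = 2 * 3.986e14 / 9.336291e+06 = 85387227.1119
Step 2: v_esc = sqrt(85387227.1119) = 9240.5 m/s

9240.5


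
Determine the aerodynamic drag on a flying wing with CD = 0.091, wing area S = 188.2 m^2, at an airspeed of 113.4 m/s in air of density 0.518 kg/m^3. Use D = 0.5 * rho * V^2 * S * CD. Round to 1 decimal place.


Step 1: Dynamic pressure q = 0.5 * 0.518 * 113.4^2 = 3330.626 Pa
Step 2: Drag D = q * S * CD = 3330.626 * 188.2 * 0.091
Step 3: D = 57041.0 N

57041.0


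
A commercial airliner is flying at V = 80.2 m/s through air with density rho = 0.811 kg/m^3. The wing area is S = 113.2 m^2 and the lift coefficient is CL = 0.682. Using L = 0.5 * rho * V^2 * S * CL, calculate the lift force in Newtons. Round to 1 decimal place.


Step 1: Calculate dynamic pressure q = 0.5 * 0.811 * 80.2^2 = 0.5 * 0.811 * 6432.04 = 2608.1922 Pa
Step 2: Multiply by wing area and lift coefficient: L = 2608.1922 * 113.2 * 0.682
Step 3: L = 295247.3593 * 0.682 = 201358.7 N

201358.7


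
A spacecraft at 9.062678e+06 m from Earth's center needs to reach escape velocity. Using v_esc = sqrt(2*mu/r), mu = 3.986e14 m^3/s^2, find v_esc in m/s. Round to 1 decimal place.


Step 1: 2*mu/r = 2 * 3.986e14 / 9.062678e+06 = 87965168.7945
Step 2: v_esc = sqrt(87965168.7945) = 9379.0 m/s

9379.0


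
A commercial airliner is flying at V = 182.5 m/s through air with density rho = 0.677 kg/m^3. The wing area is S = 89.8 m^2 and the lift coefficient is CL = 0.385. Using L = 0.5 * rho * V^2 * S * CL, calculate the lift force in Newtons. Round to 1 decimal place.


Step 1: Calculate dynamic pressure q = 0.5 * 0.677 * 182.5^2 = 0.5 * 0.677 * 33306.25 = 11274.1656 Pa
Step 2: Multiply by wing area and lift coefficient: L = 11274.1656 * 89.8 * 0.385
Step 3: L = 1012420.0731 * 0.385 = 389781.7 N

389781.7


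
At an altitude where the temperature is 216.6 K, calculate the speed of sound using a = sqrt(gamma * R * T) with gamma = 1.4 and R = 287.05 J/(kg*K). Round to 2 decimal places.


Step 1: gamma * R * T = 1.4 * 287.05 * 216.6 = 87045.042
Step 2: a = sqrt(87045.042) = 295.03 m/s

295.03


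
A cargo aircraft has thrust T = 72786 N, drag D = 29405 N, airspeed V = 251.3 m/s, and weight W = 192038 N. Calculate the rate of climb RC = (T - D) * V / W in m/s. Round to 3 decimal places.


Step 1: Excess thrust = T - D = 72786 - 29405 = 43381 N
Step 2: Excess power = 43381 * 251.3 = 10901645.3 W
Step 3: RC = 10901645.3 / 192038 = 56.768 m/s

56.768


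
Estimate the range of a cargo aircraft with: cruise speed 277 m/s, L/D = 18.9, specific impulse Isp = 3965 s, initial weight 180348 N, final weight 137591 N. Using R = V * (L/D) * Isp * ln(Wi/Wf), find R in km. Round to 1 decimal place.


Step 1: Coefficient = V * (L/D) * Isp = 277 * 18.9 * 3965 = 20757964.5 m
Step 2: Wi/Wf = 180348 / 137591 = 1.310754
Step 3: ln(1.310754) = 0.270603
Step 4: R = 20757964.5 * 0.270603 = 5617163.3 m = 5617.2 km

5617.2


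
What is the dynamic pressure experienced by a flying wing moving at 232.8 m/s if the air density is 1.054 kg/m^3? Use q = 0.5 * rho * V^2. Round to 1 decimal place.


Step 1: V^2 = 232.8^2 = 54195.84
Step 2: q = 0.5 * 1.054 * 54195.84
Step 3: q = 28561.2 Pa

28561.2


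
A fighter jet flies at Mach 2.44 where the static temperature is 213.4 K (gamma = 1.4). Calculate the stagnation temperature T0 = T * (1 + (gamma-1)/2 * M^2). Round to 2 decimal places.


Step 1: (gamma-1)/2 = 0.2
Step 2: M^2 = 5.9536
Step 3: 1 + 0.2 * 5.9536 = 2.19072
Step 4: T0 = 213.4 * 2.19072 = 467.50 K

467.50


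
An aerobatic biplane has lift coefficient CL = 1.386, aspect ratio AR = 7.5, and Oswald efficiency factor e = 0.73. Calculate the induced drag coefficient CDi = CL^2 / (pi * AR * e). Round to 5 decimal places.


Step 1: CL^2 = 1.386^2 = 1.920996
Step 2: pi * AR * e = 3.14159 * 7.5 * 0.73 = 17.20022
Step 3: CDi = 1.920996 / 17.20022 = 0.11168

0.11168


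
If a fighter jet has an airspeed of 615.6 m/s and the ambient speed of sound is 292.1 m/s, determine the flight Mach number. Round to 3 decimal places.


Step 1: M = V / a = 615.6 / 292.1
Step 2: M = 2.107

2.107


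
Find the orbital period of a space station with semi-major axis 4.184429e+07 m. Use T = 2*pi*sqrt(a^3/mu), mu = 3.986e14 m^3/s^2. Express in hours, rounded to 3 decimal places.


Step 1: a^3 / mu = 7.326703e+22 / 3.986e14 = 1.838109e+08
Step 2: sqrt(1.838109e+08) = 13557.6887 s
Step 3: T = 2*pi * 13557.6887 = 85185.47 s
Step 4: T in hours = 85185.47 / 3600 = 23.663 hours

23.663


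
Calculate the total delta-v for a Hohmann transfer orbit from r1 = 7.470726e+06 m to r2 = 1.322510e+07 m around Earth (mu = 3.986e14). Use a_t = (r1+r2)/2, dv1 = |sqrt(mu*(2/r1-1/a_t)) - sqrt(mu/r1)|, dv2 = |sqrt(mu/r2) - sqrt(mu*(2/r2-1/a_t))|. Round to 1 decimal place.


Step 1: Transfer semi-major axis a_t = (7.470726e+06 + 1.322510e+07) / 2 = 1.034791e+07 m
Step 2: v1 (circular at r1) = sqrt(mu/r1) = 7304.45 m/s
Step 3: v_t1 = sqrt(mu*(2/r1 - 1/a_t)) = 8257.72 m/s
Step 4: dv1 = |8257.72 - 7304.45| = 953.28 m/s
Step 5: v2 (circular at r2) = 5489.96 m/s, v_t2 = 4664.71 m/s
Step 6: dv2 = |5489.96 - 4664.71| = 825.25 m/s
Step 7: Total delta-v = 953.28 + 825.25 = 1778.5 m/s

1778.5


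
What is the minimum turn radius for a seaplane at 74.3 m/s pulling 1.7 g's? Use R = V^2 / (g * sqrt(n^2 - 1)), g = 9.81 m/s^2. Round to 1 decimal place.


Step 1: V^2 = 74.3^2 = 5520.49
Step 2: n^2 - 1 = 1.7^2 - 1 = 1.89
Step 3: sqrt(1.89) = 1.374773
Step 4: R = 5520.49 / (9.81 * 1.374773) = 409.3 m

409.3


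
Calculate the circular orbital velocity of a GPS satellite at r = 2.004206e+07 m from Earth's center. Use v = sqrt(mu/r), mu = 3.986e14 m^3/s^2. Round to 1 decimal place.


Step 1: mu / r = 3.986e14 / 2.004206e+07 = 19888175.1676
Step 2: v = sqrt(19888175.1676) = 4459.6 m/s

4459.6


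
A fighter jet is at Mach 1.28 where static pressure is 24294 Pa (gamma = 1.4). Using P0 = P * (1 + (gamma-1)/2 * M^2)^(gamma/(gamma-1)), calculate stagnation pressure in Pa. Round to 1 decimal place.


Step 1: (gamma-1)/2 * M^2 = 0.2 * 1.6384 = 0.32768
Step 2: 1 + 0.32768 = 1.32768
Step 3: Exponent gamma/(gamma-1) = 3.5
Step 4: P0 = 24294 * 1.32768^3.5 = 65512.8 Pa

65512.8


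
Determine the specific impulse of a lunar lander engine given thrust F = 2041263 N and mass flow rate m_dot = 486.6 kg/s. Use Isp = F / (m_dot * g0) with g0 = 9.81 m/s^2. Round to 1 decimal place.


Step 1: m_dot * g0 = 486.6 * 9.81 = 4773.55
Step 2: Isp = 2041263 / 4773.55 = 427.6 s

427.6


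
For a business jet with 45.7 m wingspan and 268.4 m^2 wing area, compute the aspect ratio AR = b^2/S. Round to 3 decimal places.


Step 1: b^2 = 45.7^2 = 2088.49
Step 2: AR = 2088.49 / 268.4 = 7.781

7.781


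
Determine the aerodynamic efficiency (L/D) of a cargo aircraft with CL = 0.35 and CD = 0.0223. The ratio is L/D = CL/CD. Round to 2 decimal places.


Step 1: L/D = CL / CD = 0.35 / 0.0223
Step 2: L/D = 15.70

15.70


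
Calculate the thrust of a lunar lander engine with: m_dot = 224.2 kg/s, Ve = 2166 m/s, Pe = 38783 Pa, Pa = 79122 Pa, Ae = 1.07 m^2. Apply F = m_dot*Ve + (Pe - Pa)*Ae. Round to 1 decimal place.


Step 1: Momentum thrust = m_dot * Ve = 224.2 * 2166 = 485617.2 N
Step 2: Pressure thrust = (Pe - Pa) * Ae = (38783 - 79122) * 1.07 = -43162.73 N
Step 3: Total thrust F = 485617.2 + -43162.73 = 442454.5 N

442454.5


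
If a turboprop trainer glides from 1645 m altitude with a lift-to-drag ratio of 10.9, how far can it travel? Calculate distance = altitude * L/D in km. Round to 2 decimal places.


Step 1: Glide distance = altitude * L/D = 1645 * 10.9 = 17930.5 m
Step 2: Convert to km: 17930.5 / 1000 = 17.93 km

17.93


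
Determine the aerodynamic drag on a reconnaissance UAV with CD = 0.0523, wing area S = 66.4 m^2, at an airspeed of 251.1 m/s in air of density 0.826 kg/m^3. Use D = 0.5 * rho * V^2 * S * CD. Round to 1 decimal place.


Step 1: Dynamic pressure q = 0.5 * 0.826 * 251.1^2 = 26040.1497 Pa
Step 2: Drag D = q * S * CD = 26040.1497 * 66.4 * 0.0523
Step 3: D = 90430.1 N

90430.1


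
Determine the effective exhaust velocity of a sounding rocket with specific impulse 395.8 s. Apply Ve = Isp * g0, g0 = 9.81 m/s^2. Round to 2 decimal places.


Step 1: Ve = Isp * g0 = 395.8 * 9.81
Step 2: Ve = 3882.80 m/s

3882.80


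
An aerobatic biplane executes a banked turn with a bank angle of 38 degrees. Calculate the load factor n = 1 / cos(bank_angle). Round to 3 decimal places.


Step 1: Convert 38 degrees to radians = 0.663225
Step 2: cos(38 deg) = 0.788011
Step 3: n = 1 / 0.788011 = 1.269

1.269


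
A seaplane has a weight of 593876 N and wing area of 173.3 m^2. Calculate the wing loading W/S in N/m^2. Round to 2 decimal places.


Step 1: Wing loading = W / S = 593876 / 173.3
Step 2: Wing loading = 3426.87 N/m^2

3426.87


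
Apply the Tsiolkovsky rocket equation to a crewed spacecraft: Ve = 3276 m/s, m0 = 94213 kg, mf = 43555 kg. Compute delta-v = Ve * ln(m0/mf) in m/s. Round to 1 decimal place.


Step 1: Mass ratio m0/mf = 94213 / 43555 = 2.163081
Step 2: ln(2.163081) = 0.771534
Step 3: delta-v = 3276 * 0.771534 = 2527.5 m/s

2527.5


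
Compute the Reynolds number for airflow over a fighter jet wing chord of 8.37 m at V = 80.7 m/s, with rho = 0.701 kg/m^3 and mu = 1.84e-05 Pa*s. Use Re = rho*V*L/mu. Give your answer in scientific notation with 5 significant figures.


Step 1: Numerator = rho * V * L = 0.701 * 80.7 * 8.37 = 473.496759
Step 2: Re = 473.496759 / 1.84e-05
Step 3: Re = 2.5734e+07

2.5734e+07


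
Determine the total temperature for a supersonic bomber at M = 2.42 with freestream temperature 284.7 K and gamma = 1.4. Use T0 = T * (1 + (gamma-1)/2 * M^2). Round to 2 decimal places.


Step 1: (gamma-1)/2 = 0.2
Step 2: M^2 = 5.8564
Step 3: 1 + 0.2 * 5.8564 = 2.17128
Step 4: T0 = 284.7 * 2.17128 = 618.16 K

618.16


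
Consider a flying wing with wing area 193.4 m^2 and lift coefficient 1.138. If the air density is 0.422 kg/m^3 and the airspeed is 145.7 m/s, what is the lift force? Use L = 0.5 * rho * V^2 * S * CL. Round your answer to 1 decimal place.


Step 1: Calculate dynamic pressure q = 0.5 * 0.422 * 145.7^2 = 0.5 * 0.422 * 21228.49 = 4479.2114 Pa
Step 2: Multiply by wing area and lift coefficient: L = 4479.2114 * 193.4 * 1.138
Step 3: L = 866279.4828 * 1.138 = 985826.1 N

985826.1


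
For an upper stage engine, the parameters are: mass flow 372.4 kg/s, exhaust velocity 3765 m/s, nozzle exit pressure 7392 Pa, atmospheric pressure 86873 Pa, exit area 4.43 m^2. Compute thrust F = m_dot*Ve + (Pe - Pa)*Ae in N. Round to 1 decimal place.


Step 1: Momentum thrust = m_dot * Ve = 372.4 * 3765 = 1402086.0 N
Step 2: Pressure thrust = (Pe - Pa) * Ae = (7392 - 86873) * 4.43 = -352100.83 N
Step 3: Total thrust F = 1402086.0 + -352100.83 = 1049985.2 N

1049985.2


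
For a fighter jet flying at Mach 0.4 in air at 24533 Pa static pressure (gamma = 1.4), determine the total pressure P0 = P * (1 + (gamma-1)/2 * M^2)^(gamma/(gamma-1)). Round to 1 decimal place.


Step 1: (gamma-1)/2 * M^2 = 0.2 * 0.16 = 0.032
Step 2: 1 + 0.032 = 1.032
Step 3: Exponent gamma/(gamma-1) = 3.5
Step 4: P0 = 24533 * 1.032^3.5 = 27392.4 Pa

27392.4


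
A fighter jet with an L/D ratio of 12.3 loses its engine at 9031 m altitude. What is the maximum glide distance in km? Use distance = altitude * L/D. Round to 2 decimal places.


Step 1: Glide distance = altitude * L/D = 9031 * 12.3 = 111081.3 m
Step 2: Convert to km: 111081.3 / 1000 = 111.08 km

111.08


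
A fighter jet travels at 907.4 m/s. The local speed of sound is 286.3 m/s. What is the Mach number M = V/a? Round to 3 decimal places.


Step 1: M = V / a = 907.4 / 286.3
Step 2: M = 3.169

3.169


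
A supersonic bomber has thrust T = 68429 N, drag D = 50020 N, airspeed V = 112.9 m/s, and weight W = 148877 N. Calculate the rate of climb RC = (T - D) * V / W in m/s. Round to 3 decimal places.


Step 1: Excess thrust = T - D = 68429 - 50020 = 18409 N
Step 2: Excess power = 18409 * 112.9 = 2078376.1 W
Step 3: RC = 2078376.1 / 148877 = 13.960 m/s

13.960


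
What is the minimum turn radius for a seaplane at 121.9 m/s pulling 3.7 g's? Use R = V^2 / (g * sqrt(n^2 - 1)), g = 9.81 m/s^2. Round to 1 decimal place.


Step 1: V^2 = 121.9^2 = 14859.61
Step 2: n^2 - 1 = 3.7^2 - 1 = 12.69
Step 3: sqrt(12.69) = 3.562303
Step 4: R = 14859.61 / (9.81 * 3.562303) = 425.2 m

425.2


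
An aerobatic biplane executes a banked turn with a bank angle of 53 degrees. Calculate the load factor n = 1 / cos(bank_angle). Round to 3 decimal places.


Step 1: Convert 53 degrees to radians = 0.925025
Step 2: cos(53 deg) = 0.601815
Step 3: n = 1 / 0.601815 = 1.662

1.662


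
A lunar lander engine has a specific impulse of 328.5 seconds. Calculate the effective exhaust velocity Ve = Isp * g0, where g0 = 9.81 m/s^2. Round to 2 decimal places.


Step 1: Ve = Isp * g0 = 328.5 * 9.81
Step 2: Ve = 3222.59 m/s

3222.59


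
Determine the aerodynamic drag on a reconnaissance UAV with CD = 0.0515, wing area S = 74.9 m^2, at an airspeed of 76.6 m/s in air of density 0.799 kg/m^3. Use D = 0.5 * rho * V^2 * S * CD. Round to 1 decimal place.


Step 1: Dynamic pressure q = 0.5 * 0.799 * 76.6^2 = 2344.0902 Pa
Step 2: Drag D = q * S * CD = 2344.0902 * 74.9 * 0.0515
Step 3: D = 9042.0 N

9042.0


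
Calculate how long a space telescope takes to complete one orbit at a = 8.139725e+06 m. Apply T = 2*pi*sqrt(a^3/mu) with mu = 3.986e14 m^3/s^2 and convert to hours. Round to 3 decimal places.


Step 1: a^3 / mu = 5.392985e+20 / 3.986e14 = 1.352982e+06
Step 2: sqrt(1.352982e+06) = 1163.1774 s
Step 3: T = 2*pi * 1163.1774 = 7308.46 s
Step 4: T in hours = 7308.46 / 3600 = 2.030 hours

2.030


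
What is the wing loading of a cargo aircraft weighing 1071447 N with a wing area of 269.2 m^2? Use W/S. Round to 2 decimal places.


Step 1: Wing loading = W / S = 1071447 / 269.2
Step 2: Wing loading = 3980.12 N/m^2

3980.12


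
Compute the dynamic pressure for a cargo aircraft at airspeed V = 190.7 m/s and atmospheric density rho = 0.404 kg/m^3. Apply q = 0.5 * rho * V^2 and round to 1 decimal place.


Step 1: V^2 = 190.7^2 = 36366.49
Step 2: q = 0.5 * 0.404 * 36366.49
Step 3: q = 7346.0 Pa

7346.0


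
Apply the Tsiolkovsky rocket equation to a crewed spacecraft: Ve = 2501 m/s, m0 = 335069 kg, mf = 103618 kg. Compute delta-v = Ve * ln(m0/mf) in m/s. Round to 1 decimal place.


Step 1: Mass ratio m0/mf = 335069 / 103618 = 3.233695
Step 2: ln(3.233695) = 1.173625
Step 3: delta-v = 2501 * 1.173625 = 2935.2 m/s

2935.2


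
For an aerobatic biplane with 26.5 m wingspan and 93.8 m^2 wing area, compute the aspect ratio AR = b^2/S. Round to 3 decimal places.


Step 1: b^2 = 26.5^2 = 702.25
Step 2: AR = 702.25 / 93.8 = 7.487

7.487


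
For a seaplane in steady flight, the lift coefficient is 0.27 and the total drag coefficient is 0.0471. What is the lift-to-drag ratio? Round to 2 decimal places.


Step 1: L/D = CL / CD = 0.27 / 0.0471
Step 2: L/D = 5.73

5.73


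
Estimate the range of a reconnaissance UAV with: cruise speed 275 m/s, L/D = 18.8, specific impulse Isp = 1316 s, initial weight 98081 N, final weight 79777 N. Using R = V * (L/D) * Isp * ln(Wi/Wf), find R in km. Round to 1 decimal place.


Step 1: Coefficient = V * (L/D) * Isp = 275 * 18.8 * 1316 = 6803720.0 m
Step 2: Wi/Wf = 98081 / 79777 = 1.22944
Step 3: ln(1.22944) = 0.206558
Step 4: R = 6803720.0 * 0.206558 = 1405365.7 m = 1405.4 km

1405.4


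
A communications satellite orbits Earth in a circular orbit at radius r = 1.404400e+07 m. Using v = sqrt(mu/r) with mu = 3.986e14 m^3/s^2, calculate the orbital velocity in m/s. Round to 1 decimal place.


Step 1: mu / r = 3.986e14 / 1.404400e+07 = 28382227.2857
Step 2: v = sqrt(28382227.2857) = 5327.5 m/s

5327.5


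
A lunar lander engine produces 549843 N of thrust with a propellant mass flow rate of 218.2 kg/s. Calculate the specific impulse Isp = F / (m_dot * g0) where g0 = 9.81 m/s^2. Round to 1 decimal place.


Step 1: m_dot * g0 = 218.2 * 9.81 = 2140.54
Step 2: Isp = 549843 / 2140.54 = 256.9 s

256.9


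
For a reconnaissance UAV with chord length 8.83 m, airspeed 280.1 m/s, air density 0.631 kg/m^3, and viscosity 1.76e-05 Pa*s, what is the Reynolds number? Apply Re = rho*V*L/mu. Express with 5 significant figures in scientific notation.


Step 1: Numerator = rho * V * L = 0.631 * 280.1 * 8.83 = 1560.641573
Step 2: Re = 1560.641573 / 1.76e-05
Step 3: Re = 8.8673e+07

8.8673e+07


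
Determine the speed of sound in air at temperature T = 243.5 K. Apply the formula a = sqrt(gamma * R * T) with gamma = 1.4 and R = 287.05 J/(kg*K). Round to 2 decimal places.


Step 1: gamma * R * T = 1.4 * 287.05 * 243.5 = 97855.345
Step 2: a = sqrt(97855.345) = 312.82 m/s

312.82


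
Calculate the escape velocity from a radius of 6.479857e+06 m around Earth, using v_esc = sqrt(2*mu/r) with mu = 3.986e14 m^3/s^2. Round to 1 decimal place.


Step 1: 2*mu/r = 2 * 3.986e14 / 6.479857e+06 = 123027406.3147
Step 2: v_esc = sqrt(123027406.3147) = 11091.8 m/s

11091.8


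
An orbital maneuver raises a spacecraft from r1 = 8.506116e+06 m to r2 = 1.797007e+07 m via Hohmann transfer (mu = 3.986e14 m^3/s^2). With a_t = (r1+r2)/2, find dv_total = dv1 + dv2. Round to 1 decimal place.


Step 1: Transfer semi-major axis a_t = (8.506116e+06 + 1.797007e+07) / 2 = 1.323809e+07 m
Step 2: v1 (circular at r1) = sqrt(mu/r1) = 6845.47 m/s
Step 3: v_t1 = sqrt(mu*(2/r1 - 1/a_t)) = 7975.63 m/s
Step 4: dv1 = |7975.63 - 6845.47| = 1130.17 m/s
Step 5: v2 (circular at r2) = 4709.71 m/s, v_t2 = 3775.26 m/s
Step 6: dv2 = |4709.71 - 3775.26| = 934.45 m/s
Step 7: Total delta-v = 1130.17 + 934.45 = 2064.6 m/s

2064.6


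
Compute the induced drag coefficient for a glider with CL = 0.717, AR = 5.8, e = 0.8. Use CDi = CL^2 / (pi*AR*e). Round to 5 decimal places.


Step 1: CL^2 = 0.717^2 = 0.514089
Step 2: pi * AR * e = 3.14159 * 5.8 * 0.8 = 14.57699
Step 3: CDi = 0.514089 / 14.57699 = 0.03527

0.03527


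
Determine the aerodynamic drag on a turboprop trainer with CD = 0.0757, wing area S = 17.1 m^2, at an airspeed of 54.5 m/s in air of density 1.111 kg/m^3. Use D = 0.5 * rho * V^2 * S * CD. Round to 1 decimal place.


Step 1: Dynamic pressure q = 0.5 * 1.111 * 54.5^2 = 1649.9739 Pa
Step 2: Drag D = q * S * CD = 1649.9739 * 17.1 * 0.0757
Step 3: D = 2135.8 N

2135.8


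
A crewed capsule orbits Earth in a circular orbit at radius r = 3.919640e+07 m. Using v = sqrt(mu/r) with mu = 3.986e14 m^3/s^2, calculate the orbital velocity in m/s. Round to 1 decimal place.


Step 1: mu / r = 3.986e14 / 3.919640e+07 = 10169301.2624
Step 2: v = sqrt(10169301.2624) = 3188.9 m/s

3188.9


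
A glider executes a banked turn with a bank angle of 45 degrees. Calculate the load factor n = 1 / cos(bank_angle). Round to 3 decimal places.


Step 1: Convert 45 degrees to radians = 0.785398
Step 2: cos(45 deg) = 0.707107
Step 3: n = 1 / 0.707107 = 1.414

1.414


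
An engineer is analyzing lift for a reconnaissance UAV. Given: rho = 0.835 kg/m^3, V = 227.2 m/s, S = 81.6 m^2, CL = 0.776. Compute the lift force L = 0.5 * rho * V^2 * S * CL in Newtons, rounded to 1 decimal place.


Step 1: Calculate dynamic pressure q = 0.5 * 0.835 * 227.2^2 = 0.5 * 0.835 * 51619.84 = 21551.2832 Pa
Step 2: Multiply by wing area and lift coefficient: L = 21551.2832 * 81.6 * 0.776
Step 3: L = 1758584.7091 * 0.776 = 1364661.7 N

1364661.7


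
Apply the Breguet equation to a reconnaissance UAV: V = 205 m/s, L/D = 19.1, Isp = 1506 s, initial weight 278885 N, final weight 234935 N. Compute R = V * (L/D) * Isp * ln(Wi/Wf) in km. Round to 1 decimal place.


Step 1: Coefficient = V * (L/D) * Isp = 205 * 19.1 * 1506 = 5896743.0 m
Step 2: Wi/Wf = 278885 / 234935 = 1.187073
Step 3: ln(1.187073) = 0.171491
Step 4: R = 5896743.0 * 0.171491 = 1011236.2 m = 1011.2 km

1011.2


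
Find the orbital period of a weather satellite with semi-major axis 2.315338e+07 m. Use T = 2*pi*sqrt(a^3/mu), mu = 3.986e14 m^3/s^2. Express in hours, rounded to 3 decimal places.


Step 1: a^3 / mu = 1.241204e+22 / 3.986e14 = 3.113909e+07
Step 2: sqrt(3.113909e+07) = 5580.241 s
Step 3: T = 2*pi * 5580.241 = 35061.69 s
Step 4: T in hours = 35061.69 / 3600 = 9.739 hours

9.739


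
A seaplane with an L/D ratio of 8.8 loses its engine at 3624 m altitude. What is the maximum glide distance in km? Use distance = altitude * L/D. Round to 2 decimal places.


Step 1: Glide distance = altitude * L/D = 3624 * 8.8 = 31891.2 m
Step 2: Convert to km: 31891.2 / 1000 = 31.89 km

31.89


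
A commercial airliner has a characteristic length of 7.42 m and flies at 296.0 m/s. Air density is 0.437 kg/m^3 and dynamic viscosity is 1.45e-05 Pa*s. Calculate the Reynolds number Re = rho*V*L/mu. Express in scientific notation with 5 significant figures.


Step 1: Numerator = rho * V * L = 0.437 * 296.0 * 7.42 = 959.79184
Step 2: Re = 959.79184 / 1.45e-05
Step 3: Re = 6.6193e+07

6.6193e+07


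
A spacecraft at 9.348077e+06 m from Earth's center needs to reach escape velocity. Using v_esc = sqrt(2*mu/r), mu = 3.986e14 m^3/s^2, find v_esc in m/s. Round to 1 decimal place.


Step 1: 2*mu/r = 2 * 3.986e14 / 9.348077e+06 = 85279571.4028
Step 2: v_esc = sqrt(85279571.4028) = 9234.7 m/s

9234.7


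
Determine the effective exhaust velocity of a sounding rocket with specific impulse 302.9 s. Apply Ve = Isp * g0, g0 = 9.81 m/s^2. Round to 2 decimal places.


Step 1: Ve = Isp * g0 = 302.9 * 9.81
Step 2: Ve = 2971.45 m/s

2971.45


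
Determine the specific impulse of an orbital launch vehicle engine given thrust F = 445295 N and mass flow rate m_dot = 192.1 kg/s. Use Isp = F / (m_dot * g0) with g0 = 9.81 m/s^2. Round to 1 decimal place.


Step 1: m_dot * g0 = 192.1 * 9.81 = 1884.5
Step 2: Isp = 445295 / 1884.5 = 236.3 s

236.3


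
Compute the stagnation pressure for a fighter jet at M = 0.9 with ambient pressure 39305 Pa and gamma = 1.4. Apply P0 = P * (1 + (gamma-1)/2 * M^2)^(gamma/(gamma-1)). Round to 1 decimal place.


Step 1: (gamma-1)/2 * M^2 = 0.2 * 0.81 = 0.162
Step 2: 1 + 0.162 = 1.162
Step 3: Exponent gamma/(gamma-1) = 3.5
Step 4: P0 = 39305 * 1.162^3.5 = 66476.7 Pa

66476.7


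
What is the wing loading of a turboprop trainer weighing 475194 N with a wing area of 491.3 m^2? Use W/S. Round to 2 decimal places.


Step 1: Wing loading = W / S = 475194 / 491.3
Step 2: Wing loading = 967.22 N/m^2

967.22


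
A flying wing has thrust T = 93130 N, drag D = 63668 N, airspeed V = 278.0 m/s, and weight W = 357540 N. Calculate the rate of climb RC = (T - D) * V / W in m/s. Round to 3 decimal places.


Step 1: Excess thrust = T - D = 93130 - 63668 = 29462 N
Step 2: Excess power = 29462 * 278.0 = 8190436.0 W
Step 3: RC = 8190436.0 / 357540 = 22.908 m/s

22.908


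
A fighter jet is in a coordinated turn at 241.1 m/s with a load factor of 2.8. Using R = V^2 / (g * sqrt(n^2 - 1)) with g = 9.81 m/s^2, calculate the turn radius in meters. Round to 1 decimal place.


Step 1: V^2 = 241.1^2 = 58129.21
Step 2: n^2 - 1 = 2.8^2 - 1 = 6.84
Step 3: sqrt(6.84) = 2.615339
Step 4: R = 58129.21 / (9.81 * 2.615339) = 2265.7 m

2265.7


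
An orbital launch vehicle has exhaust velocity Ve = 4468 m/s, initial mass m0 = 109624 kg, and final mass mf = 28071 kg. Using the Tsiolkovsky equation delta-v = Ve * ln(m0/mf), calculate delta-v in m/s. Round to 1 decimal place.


Step 1: Mass ratio m0/mf = 109624 / 28071 = 3.90524
Step 2: ln(3.90524) = 1.362319
Step 3: delta-v = 4468 * 1.362319 = 6086.8 m/s

6086.8


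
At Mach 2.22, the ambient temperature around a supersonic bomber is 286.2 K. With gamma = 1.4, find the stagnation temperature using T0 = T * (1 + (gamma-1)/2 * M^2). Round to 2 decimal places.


Step 1: (gamma-1)/2 = 0.2
Step 2: M^2 = 4.9284
Step 3: 1 + 0.2 * 4.9284 = 1.98568
Step 4: T0 = 286.2 * 1.98568 = 568.30 K

568.30


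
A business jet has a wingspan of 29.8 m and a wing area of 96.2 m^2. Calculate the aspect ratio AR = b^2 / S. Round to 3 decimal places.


Step 1: b^2 = 29.8^2 = 888.04
Step 2: AR = 888.04 / 96.2 = 9.231

9.231


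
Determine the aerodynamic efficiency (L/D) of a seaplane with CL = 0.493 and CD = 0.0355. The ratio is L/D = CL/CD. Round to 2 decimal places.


Step 1: L/D = CL / CD = 0.493 / 0.0355
Step 2: L/D = 13.89

13.89


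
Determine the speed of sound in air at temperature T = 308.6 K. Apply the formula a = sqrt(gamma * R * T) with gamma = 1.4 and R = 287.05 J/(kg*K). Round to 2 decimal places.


Step 1: gamma * R * T = 1.4 * 287.05 * 308.6 = 124017.082
Step 2: a = sqrt(124017.082) = 352.16 m/s

352.16


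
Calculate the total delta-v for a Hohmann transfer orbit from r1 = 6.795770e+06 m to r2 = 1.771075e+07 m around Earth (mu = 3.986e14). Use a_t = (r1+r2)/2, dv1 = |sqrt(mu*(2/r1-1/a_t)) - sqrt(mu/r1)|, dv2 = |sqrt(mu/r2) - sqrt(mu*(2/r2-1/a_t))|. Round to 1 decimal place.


Step 1: Transfer semi-major axis a_t = (6.795770e+06 + 1.771075e+07) / 2 = 1.225326e+07 m
Step 2: v1 (circular at r1) = sqrt(mu/r1) = 7658.6 m/s
Step 3: v_t1 = sqrt(mu*(2/r1 - 1/a_t)) = 9207.5 m/s
Step 4: dv1 = |9207.5 - 7658.6| = 1548.91 m/s
Step 5: v2 (circular at r2) = 4744.06 m/s, v_t2 = 3533.0 m/s
Step 6: dv2 = |4744.06 - 3533.0| = 1211.06 m/s
Step 7: Total delta-v = 1548.91 + 1211.06 = 2760.0 m/s

2760.0


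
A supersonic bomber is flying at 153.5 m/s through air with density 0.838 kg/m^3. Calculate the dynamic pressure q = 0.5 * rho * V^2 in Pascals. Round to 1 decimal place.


Step 1: V^2 = 153.5^2 = 23562.25
Step 2: q = 0.5 * 0.838 * 23562.25
Step 3: q = 9872.6 Pa

9872.6


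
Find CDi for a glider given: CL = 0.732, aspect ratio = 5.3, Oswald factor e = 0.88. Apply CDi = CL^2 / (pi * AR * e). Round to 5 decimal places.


Step 1: CL^2 = 0.732^2 = 0.535824
Step 2: pi * AR * e = 3.14159 * 5.3 * 0.88 = 14.652388
Step 3: CDi = 0.535824 / 14.652388 = 0.03657

0.03657


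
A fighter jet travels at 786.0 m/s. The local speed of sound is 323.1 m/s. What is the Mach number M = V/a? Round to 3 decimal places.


Step 1: M = V / a = 786.0 / 323.1
Step 2: M = 2.433

2.433


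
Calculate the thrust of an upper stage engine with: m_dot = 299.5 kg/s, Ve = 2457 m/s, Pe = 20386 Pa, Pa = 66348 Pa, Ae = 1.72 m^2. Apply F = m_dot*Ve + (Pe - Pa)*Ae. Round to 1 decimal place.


Step 1: Momentum thrust = m_dot * Ve = 299.5 * 2457 = 735871.5 N
Step 2: Pressure thrust = (Pe - Pa) * Ae = (20386 - 66348) * 1.72 = -79054.64 N
Step 3: Total thrust F = 735871.5 + -79054.64 = 656816.9 N

656816.9


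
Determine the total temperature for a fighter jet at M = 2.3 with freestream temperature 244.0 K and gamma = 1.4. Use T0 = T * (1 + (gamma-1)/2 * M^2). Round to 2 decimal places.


Step 1: (gamma-1)/2 = 0.2
Step 2: M^2 = 5.29
Step 3: 1 + 0.2 * 5.29 = 2.058
Step 4: T0 = 244.0 * 2.058 = 502.15 K

502.15


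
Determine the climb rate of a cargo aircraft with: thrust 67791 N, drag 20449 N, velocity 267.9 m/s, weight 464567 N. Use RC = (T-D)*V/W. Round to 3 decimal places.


Step 1: Excess thrust = T - D = 67791 - 20449 = 47342 N
Step 2: Excess power = 47342 * 267.9 = 12682921.8 W
Step 3: RC = 12682921.8 / 464567 = 27.301 m/s

27.301


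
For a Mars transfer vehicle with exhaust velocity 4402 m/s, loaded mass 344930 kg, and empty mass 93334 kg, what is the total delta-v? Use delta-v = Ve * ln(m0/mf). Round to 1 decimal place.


Step 1: Mass ratio m0/mf = 344930 / 93334 = 3.695652
Step 2: ln(3.695652) = 1.307157
Step 3: delta-v = 4402 * 1.307157 = 5754.1 m/s

5754.1


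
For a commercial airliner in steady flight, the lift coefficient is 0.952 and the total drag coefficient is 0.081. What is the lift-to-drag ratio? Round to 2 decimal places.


Step 1: L/D = CL / CD = 0.952 / 0.081
Step 2: L/D = 11.75

11.75


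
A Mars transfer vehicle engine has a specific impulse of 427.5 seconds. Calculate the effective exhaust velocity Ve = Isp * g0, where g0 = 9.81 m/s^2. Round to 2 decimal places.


Step 1: Ve = Isp * g0 = 427.5 * 9.81
Step 2: Ve = 4193.78 m/s

4193.78


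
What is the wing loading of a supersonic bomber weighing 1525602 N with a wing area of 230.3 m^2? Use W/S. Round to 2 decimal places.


Step 1: Wing loading = W / S = 1525602 / 230.3
Step 2: Wing loading = 6624.41 N/m^2

6624.41


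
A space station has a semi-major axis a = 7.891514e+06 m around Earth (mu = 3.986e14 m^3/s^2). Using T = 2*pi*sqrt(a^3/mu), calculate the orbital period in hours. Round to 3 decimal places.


Step 1: a^3 / mu = 4.914519e+20 / 3.986e14 = 1.232945e+06
Step 2: sqrt(1.232945e+06) = 1110.3806 s
Step 3: T = 2*pi * 1110.3806 = 6976.73 s
Step 4: T in hours = 6976.73 / 3600 = 1.938 hours

1.938


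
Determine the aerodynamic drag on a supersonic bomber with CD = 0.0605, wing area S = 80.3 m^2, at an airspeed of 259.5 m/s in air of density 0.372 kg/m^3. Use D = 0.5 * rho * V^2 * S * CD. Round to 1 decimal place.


Step 1: Dynamic pressure q = 0.5 * 0.372 * 259.5^2 = 12525.2865 Pa
Step 2: Drag D = q * S * CD = 12525.2865 * 80.3 * 0.0605
Step 3: D = 60849.7 N

60849.7
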